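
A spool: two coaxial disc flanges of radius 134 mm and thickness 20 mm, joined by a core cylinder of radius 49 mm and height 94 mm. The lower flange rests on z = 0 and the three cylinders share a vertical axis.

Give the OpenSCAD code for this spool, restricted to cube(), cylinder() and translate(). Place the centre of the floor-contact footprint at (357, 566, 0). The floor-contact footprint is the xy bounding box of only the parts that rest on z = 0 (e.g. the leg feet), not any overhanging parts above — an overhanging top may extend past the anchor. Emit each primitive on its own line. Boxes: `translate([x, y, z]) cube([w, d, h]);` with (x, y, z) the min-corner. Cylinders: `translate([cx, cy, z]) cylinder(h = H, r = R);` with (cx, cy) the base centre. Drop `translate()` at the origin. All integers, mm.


translate([357, 566, 0]) cylinder(h = 20, r = 134);
translate([357, 566, 20]) cylinder(h = 94, r = 49);
translate([357, 566, 114]) cylinder(h = 20, r = 134);


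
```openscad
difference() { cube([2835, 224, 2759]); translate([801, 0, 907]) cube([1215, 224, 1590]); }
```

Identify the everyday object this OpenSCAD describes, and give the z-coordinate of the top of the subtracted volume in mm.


A wall with a window opening. The window head height is 2497 mm.

A wall with a rectangular opening subtracted — a window. Sill at z = 907, opening 1590 mm tall, so the head is at 907 + 1590 = 2497 mm.


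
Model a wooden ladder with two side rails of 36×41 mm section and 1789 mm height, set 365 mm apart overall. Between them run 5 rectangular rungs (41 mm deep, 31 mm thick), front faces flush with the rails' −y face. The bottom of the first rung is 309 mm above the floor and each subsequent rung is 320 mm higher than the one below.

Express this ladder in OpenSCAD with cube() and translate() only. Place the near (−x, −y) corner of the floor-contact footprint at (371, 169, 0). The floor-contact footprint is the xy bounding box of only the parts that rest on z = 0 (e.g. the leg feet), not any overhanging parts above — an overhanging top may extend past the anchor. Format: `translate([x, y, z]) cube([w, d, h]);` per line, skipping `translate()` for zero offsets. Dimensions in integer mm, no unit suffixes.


translate([371, 169, 0]) cube([36, 41, 1789]);
translate([700, 169, 0]) cube([36, 41, 1789]);
translate([407, 169, 309]) cube([293, 41, 31]);
translate([407, 169, 629]) cube([293, 41, 31]);
translate([407, 169, 949]) cube([293, 41, 31]);
translate([407, 169, 1269]) cube([293, 41, 31]);
translate([407, 169, 1589]) cube([293, 41, 31]);


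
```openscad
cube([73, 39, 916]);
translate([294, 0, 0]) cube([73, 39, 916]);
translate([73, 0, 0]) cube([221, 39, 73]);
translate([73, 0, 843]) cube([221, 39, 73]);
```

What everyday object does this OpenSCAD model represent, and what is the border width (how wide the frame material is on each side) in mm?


A picture frame. The border width is 73 mm.

Four thin pieces enclosing a rectangular opening — a picture frame. The two full-height stiles are 916 mm tall; the top rail sits at z = 843 and is 73 mm tall, so the border above the opening is 916 − 843 = 73 mm, matching the stile x-width.


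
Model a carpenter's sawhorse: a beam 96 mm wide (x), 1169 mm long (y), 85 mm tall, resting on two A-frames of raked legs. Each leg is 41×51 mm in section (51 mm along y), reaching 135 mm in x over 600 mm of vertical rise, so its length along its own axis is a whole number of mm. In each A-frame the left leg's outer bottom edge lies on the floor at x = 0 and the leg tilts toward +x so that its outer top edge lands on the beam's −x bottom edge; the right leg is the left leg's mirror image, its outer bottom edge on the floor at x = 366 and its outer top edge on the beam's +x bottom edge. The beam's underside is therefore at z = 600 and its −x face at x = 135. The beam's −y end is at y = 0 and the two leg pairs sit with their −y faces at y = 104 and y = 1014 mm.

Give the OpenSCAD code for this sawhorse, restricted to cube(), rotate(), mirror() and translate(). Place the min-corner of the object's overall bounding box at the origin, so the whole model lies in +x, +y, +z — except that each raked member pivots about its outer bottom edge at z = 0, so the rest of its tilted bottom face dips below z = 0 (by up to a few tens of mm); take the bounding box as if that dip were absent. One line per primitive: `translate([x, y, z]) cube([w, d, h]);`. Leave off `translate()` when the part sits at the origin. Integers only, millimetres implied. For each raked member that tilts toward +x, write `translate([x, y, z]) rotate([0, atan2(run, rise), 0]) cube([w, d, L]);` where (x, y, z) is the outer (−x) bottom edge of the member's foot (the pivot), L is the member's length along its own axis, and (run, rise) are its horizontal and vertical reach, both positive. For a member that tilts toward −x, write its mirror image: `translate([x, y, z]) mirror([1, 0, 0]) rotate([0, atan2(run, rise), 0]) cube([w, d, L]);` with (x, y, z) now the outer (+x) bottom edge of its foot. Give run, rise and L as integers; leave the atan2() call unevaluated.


translate([135, 0, 600]) cube([96, 1169, 85]);
translate([0, 104, 0]) rotate([0, atan2(135, 600), 0]) cube([41, 51, 615]);
translate([366, 104, 0]) mirror([1, 0, 0]) rotate([0, atan2(135, 600), 0]) cube([41, 51, 615]);
translate([0, 1014, 0]) rotate([0, atan2(135, 600), 0]) cube([41, 51, 615]);
translate([366, 1014, 0]) mirror([1, 0, 0]) rotate([0, atan2(135, 600), 0]) cube([41, 51, 615]);


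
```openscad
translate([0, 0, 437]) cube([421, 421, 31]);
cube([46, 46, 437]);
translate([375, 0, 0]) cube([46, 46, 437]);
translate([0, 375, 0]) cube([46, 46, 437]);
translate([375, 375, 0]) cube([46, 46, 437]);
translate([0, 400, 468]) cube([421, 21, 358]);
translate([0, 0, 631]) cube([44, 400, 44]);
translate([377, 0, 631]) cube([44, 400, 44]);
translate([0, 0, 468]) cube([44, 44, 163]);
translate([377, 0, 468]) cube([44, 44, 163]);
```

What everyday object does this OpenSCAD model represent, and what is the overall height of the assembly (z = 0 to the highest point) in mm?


A chair. The overall height is 826 mm.

A slab on four corner posts with a tall panel at the back — a chair. The seat slab sits at z = 437 with thickness 31, and the 358 mm backrest starts at the seat top, so the overall height is 437 + 31 + 358 = 826 mm.


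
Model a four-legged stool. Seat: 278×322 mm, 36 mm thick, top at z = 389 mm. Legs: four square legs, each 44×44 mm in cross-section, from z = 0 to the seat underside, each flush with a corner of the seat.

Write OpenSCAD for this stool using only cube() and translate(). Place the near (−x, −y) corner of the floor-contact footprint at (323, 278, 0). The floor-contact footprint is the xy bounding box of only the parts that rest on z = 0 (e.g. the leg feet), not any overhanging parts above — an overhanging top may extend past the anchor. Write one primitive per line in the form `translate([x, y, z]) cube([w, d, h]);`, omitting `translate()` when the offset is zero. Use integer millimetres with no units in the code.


translate([323, 278, 353]) cube([278, 322, 36]);
translate([323, 278, 0]) cube([44, 44, 353]);
translate([557, 278, 0]) cube([44, 44, 353]);
translate([323, 556, 0]) cube([44, 44, 353]);
translate([557, 556, 0]) cube([44, 44, 353]);


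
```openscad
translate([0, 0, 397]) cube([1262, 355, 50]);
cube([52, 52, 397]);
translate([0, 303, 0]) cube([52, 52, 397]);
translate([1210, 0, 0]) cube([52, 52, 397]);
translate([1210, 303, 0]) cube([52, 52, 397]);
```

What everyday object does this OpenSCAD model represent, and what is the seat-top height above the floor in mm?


A bench. The seat-top height is 447 mm.

A long slab on four corner posts — a bench. The slab sits at z = 397 with thickness 50, so the top is 397 + 50 = 447 mm.


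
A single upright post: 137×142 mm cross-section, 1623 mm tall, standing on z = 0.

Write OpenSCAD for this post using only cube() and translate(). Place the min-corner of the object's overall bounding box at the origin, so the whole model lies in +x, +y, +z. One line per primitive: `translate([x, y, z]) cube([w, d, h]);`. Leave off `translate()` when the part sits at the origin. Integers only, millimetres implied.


cube([137, 142, 1623]);


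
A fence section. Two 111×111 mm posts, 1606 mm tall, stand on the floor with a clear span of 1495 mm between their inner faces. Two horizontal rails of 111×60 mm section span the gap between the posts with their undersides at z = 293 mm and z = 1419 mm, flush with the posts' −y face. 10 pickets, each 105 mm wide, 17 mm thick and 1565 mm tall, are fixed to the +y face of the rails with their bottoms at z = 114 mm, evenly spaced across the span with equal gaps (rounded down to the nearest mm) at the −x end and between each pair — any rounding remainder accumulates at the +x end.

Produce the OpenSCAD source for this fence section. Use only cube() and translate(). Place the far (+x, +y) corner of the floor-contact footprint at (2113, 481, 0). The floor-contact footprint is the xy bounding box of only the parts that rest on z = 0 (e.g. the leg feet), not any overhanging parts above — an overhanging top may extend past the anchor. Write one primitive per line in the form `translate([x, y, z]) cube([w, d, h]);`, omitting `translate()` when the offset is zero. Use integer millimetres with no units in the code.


translate([396, 370, 0]) cube([111, 111, 1606]);
translate([2002, 370, 0]) cube([111, 111, 1606]);
translate([507, 370, 293]) cube([1495, 111, 60]);
translate([507, 370, 1419]) cube([1495, 111, 60]);
translate([547, 481, 114]) cube([105, 17, 1565]);
translate([692, 481, 114]) cube([105, 17, 1565]);
translate([837, 481, 114]) cube([105, 17, 1565]);
translate([982, 481, 114]) cube([105, 17, 1565]);
translate([1127, 481, 114]) cube([105, 17, 1565]);
translate([1272, 481, 114]) cube([105, 17, 1565]);
translate([1417, 481, 114]) cube([105, 17, 1565]);
translate([1562, 481, 114]) cube([105, 17, 1565]);
translate([1707, 481, 114]) cube([105, 17, 1565]);
translate([1852, 481, 114]) cube([105, 17, 1565]);


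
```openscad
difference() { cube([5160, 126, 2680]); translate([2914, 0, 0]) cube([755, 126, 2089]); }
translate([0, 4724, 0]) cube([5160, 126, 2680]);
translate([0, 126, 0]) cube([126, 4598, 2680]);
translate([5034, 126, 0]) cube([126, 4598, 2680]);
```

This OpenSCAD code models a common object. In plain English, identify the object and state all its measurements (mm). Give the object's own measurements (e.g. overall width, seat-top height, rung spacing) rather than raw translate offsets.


A single room: four walls, each 2680 mm tall and 126 mm thick, enclosing an outside footprint 5160×4850 mm (x × y), no floor or roof. The front and back walls (−y and +y sides) run the full x-width; the side walls fit between their inner faces. A door opening 755 mm wide and 2089 mm tall is cut through the front wall from the floor up, its −x edge 2914 mm from the wall's −x end.


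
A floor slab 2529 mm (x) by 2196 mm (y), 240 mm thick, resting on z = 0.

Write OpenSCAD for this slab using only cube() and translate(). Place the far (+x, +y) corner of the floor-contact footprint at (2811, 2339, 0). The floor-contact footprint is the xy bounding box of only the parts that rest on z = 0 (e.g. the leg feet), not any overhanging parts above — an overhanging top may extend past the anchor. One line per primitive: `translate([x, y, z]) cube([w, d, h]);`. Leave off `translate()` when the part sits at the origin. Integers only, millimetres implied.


translate([282, 143, 0]) cube([2529, 2196, 240]);


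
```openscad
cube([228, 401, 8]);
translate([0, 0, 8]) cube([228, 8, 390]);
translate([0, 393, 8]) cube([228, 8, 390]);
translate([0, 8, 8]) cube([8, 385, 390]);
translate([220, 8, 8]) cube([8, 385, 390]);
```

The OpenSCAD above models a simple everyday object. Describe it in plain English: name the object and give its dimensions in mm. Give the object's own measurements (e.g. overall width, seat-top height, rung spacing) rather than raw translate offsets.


An open-topped rectangular box: outside dimensions 228×401×398 mm, with a uniform wall and base thickness of 8 mm. The base is a full 228×401 slab on the floor; four walls sit on top of the base. The front and back walls (the −y and +y sides) span the full width; the two side walls fit between them.


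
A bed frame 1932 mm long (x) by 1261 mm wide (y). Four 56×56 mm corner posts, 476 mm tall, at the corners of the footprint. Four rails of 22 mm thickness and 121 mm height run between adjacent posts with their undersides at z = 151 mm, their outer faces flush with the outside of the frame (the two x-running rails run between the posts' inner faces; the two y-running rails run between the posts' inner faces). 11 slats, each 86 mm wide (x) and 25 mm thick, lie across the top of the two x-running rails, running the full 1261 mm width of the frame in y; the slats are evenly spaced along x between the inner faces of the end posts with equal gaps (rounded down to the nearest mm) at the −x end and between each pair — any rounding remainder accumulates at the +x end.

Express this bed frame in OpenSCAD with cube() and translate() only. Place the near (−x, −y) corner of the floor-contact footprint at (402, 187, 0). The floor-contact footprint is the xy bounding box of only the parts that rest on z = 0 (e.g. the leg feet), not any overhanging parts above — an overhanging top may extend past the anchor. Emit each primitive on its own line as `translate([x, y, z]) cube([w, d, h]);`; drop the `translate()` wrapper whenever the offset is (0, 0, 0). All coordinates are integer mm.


translate([402, 187, 0]) cube([56, 56, 476]);
translate([402, 1392, 0]) cube([56, 56, 476]);
translate([2278, 187, 0]) cube([56, 56, 476]);
translate([2278, 1392, 0]) cube([56, 56, 476]);
translate([458, 187, 151]) cube([1820, 22, 121]);
translate([458, 1426, 151]) cube([1820, 22, 121]);
translate([402, 243, 151]) cube([22, 1149, 121]);
translate([2312, 243, 151]) cube([22, 1149, 121]);
translate([530, 187, 272]) cube([86, 1261, 25]);
translate([688, 187, 272]) cube([86, 1261, 25]);
translate([846, 187, 272]) cube([86, 1261, 25]);
translate([1004, 187, 272]) cube([86, 1261, 25]);
translate([1162, 187, 272]) cube([86, 1261, 25]);
translate([1320, 187, 272]) cube([86, 1261, 25]);
translate([1478, 187, 272]) cube([86, 1261, 25]);
translate([1636, 187, 272]) cube([86, 1261, 25]);
translate([1794, 187, 272]) cube([86, 1261, 25]);
translate([1952, 187, 272]) cube([86, 1261, 25]);
translate([2110, 187, 272]) cube([86, 1261, 25]);


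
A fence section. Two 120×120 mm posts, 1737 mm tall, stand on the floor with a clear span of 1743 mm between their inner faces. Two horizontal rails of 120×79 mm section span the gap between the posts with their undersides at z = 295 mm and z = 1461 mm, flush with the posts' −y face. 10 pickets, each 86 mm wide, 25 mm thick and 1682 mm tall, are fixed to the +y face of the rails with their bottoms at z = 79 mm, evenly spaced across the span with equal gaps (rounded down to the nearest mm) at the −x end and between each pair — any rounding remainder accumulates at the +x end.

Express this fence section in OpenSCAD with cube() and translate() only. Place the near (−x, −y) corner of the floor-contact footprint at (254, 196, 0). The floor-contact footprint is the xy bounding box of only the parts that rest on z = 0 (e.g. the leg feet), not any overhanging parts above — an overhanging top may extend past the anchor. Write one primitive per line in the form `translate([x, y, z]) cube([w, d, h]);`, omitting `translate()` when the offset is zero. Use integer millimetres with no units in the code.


translate([254, 196, 0]) cube([120, 120, 1737]);
translate([2117, 196, 0]) cube([120, 120, 1737]);
translate([374, 196, 295]) cube([1743, 120, 79]);
translate([374, 196, 1461]) cube([1743, 120, 79]);
translate([454, 316, 79]) cube([86, 25, 1682]);
translate([620, 316, 79]) cube([86, 25, 1682]);
translate([786, 316, 79]) cube([86, 25, 1682]);
translate([952, 316, 79]) cube([86, 25, 1682]);
translate([1118, 316, 79]) cube([86, 25, 1682]);
translate([1284, 316, 79]) cube([86, 25, 1682]);
translate([1450, 316, 79]) cube([86, 25, 1682]);
translate([1616, 316, 79]) cube([86, 25, 1682]);
translate([1782, 316, 79]) cube([86, 25, 1682]);
translate([1948, 316, 79]) cube([86, 25, 1682]);


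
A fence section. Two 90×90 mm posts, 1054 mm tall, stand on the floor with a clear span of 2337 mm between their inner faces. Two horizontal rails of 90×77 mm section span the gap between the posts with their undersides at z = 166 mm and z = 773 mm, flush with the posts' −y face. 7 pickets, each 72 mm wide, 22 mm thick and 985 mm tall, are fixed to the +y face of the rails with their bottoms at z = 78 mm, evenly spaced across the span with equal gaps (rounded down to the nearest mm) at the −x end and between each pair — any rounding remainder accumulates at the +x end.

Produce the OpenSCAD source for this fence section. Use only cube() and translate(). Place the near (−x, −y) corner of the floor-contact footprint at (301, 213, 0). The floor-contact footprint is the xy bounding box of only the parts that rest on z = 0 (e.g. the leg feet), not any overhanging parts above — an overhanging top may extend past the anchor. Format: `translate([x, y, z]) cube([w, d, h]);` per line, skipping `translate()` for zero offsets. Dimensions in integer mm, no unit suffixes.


translate([301, 213, 0]) cube([90, 90, 1054]);
translate([2728, 213, 0]) cube([90, 90, 1054]);
translate([391, 213, 166]) cube([2337, 90, 77]);
translate([391, 213, 773]) cube([2337, 90, 77]);
translate([620, 303, 78]) cube([72, 22, 985]);
translate([921, 303, 78]) cube([72, 22, 985]);
translate([1222, 303, 78]) cube([72, 22, 985]);
translate([1523, 303, 78]) cube([72, 22, 985]);
translate([1824, 303, 78]) cube([72, 22, 985]);
translate([2125, 303, 78]) cube([72, 22, 985]);
translate([2426, 303, 78]) cube([72, 22, 985]);


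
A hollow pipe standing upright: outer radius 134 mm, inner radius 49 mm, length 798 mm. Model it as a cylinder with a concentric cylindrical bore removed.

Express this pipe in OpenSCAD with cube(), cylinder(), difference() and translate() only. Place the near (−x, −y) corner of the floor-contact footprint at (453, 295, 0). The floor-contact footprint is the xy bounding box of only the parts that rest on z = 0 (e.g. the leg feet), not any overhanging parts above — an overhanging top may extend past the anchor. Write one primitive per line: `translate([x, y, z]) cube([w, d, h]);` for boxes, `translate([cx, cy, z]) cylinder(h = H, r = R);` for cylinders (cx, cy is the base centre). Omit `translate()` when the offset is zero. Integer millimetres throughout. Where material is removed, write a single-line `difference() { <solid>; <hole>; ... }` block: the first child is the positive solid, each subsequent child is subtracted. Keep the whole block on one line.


difference() { translate([587, 429, 0]) cylinder(h = 798, r = 134); translate([587, 429, 0]) cylinder(h = 798, r = 49); }


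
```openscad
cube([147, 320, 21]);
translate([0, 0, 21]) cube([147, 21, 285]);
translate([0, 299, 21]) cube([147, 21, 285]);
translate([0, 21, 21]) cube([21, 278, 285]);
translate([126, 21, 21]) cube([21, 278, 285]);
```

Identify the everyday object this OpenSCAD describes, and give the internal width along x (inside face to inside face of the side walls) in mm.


An open box. The internal width is 105 mm.

A 147×320 base slab with four walls standing on it — an open box. The base is 147 mm wide and the walls are 21 mm thick, so the internal width is 147 − 2 × 21 = 105 mm.


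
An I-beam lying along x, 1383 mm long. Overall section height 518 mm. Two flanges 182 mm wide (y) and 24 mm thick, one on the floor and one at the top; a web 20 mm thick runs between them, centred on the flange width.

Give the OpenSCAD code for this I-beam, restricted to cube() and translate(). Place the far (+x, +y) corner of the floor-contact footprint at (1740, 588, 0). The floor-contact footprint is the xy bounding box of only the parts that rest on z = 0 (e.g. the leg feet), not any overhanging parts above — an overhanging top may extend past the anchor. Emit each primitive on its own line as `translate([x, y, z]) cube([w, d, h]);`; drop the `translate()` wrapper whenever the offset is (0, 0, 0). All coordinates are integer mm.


translate([357, 406, 0]) cube([1383, 182, 24]);
translate([357, 487, 24]) cube([1383, 20, 470]);
translate([357, 406, 494]) cube([1383, 182, 24]);


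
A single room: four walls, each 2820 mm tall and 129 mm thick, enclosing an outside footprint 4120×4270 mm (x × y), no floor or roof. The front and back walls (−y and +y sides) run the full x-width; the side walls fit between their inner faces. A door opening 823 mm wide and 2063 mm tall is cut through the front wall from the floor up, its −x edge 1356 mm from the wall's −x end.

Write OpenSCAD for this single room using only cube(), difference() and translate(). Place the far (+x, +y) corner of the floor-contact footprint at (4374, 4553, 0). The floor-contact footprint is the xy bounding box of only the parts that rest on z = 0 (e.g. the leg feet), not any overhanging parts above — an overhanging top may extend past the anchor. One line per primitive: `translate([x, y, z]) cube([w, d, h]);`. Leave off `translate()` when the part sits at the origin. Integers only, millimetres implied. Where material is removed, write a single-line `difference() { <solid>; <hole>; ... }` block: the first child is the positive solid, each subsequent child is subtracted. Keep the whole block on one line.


difference() { translate([254, 283, 0]) cube([4120, 129, 2820]); translate([1610, 283, 0]) cube([823, 129, 2063]); }
translate([254, 4424, 0]) cube([4120, 129, 2820]);
translate([254, 412, 0]) cube([129, 4012, 2820]);
translate([4245, 412, 0]) cube([129, 4012, 2820]);


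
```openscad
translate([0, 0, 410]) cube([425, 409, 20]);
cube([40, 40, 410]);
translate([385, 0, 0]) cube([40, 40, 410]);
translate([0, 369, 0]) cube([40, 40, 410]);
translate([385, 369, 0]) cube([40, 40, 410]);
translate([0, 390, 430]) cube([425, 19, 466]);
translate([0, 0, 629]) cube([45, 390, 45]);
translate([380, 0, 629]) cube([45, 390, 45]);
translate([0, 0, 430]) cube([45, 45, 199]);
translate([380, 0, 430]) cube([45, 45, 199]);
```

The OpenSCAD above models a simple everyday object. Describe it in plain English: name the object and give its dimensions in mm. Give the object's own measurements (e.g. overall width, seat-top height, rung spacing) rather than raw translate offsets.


A chair. The seat is a 425×409×20 mm slab with its top at z = 430 mm, on four 40×40 mm corner legs (flush with the seat edges, standing on z = 0). A flat backrest 19 mm thick, 466 mm tall, spans the full seat width and rises from the seat top along its +y edge, rear face flush with the rear of the seat. Two armrests of 45×45 mm section run along each side from the seat's front edge to the front of the backrest, top faces 244 mm above the seat top and outer faces flush with the seat's x-edges; a 45×45 mm post under the front of each armrest stands on the seat at the front corner.


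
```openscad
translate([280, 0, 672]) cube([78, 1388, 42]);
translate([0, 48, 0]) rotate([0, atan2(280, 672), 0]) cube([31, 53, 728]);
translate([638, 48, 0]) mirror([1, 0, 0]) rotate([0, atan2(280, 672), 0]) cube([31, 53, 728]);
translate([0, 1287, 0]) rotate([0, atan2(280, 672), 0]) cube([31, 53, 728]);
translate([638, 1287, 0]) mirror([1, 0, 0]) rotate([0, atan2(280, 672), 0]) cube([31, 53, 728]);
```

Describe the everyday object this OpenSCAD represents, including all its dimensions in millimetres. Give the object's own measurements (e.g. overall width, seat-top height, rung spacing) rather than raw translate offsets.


A sawhorse. A 78×1388×42 mm beam (x, y, z) sits on two A-frame leg pairs. Each pair is two raked legs of 31×53 mm section (53 mm along y) splaying symmetrically in x. Each leg rises 672 mm vertically over 280 mm of horizontal reach and is 728 mm long along its own axis. Every leg's outer bottom edge rests on the floor and its outer top edge meets a bottom edge of the beam — the left legs (tilting toward +x) meet the beam's −x bottom edge, the right legs (their mirror images, tilting toward −x) meet its +x bottom edge — so the leg tops tuck under the beam, the beam's underside is 672 mm above the floor, and the feet are 638 mm apart outside-to-outside with the beam centred between them. The two leg pairs are set in 48 mm from either end of the beam.


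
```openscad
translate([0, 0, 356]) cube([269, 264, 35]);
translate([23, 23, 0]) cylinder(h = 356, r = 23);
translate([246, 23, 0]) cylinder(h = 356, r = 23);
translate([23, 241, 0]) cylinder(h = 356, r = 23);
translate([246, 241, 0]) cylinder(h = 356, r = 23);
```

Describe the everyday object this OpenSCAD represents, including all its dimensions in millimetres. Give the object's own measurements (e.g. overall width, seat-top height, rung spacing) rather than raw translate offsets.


A simple wooden stool: a rectangular seat 269 mm (x) by 264 mm (y), 35 mm thick, top face at z = 391 mm, on four round legs, each 46 mm in diameter. The legs rest on z = 0, each leg's axis is inset half a diameter from the nearest pair of seat edges (so the leg's bounding box is flush with the corner).


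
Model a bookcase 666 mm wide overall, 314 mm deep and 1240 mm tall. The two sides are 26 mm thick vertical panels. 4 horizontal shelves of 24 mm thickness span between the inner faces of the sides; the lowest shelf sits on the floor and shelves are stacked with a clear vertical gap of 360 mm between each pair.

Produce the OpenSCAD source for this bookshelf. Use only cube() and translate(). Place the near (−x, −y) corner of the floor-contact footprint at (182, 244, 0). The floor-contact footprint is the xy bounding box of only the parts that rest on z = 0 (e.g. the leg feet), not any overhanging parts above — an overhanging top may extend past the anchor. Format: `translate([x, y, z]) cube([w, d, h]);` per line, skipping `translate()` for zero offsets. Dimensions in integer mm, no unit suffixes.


translate([182, 244, 0]) cube([26, 314, 1240]);
translate([822, 244, 0]) cube([26, 314, 1240]);
translate([208, 244, 0]) cube([614, 314, 24]);
translate([208, 244, 384]) cube([614, 314, 24]);
translate([208, 244, 768]) cube([614, 314, 24]);
translate([208, 244, 1152]) cube([614, 314, 24]);


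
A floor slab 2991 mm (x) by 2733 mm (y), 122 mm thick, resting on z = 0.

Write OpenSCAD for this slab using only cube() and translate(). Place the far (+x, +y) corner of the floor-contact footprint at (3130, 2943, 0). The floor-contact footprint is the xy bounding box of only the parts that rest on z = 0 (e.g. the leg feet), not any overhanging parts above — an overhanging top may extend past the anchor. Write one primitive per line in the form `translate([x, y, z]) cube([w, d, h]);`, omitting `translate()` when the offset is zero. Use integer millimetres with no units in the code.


translate([139, 210, 0]) cube([2991, 2733, 122]);


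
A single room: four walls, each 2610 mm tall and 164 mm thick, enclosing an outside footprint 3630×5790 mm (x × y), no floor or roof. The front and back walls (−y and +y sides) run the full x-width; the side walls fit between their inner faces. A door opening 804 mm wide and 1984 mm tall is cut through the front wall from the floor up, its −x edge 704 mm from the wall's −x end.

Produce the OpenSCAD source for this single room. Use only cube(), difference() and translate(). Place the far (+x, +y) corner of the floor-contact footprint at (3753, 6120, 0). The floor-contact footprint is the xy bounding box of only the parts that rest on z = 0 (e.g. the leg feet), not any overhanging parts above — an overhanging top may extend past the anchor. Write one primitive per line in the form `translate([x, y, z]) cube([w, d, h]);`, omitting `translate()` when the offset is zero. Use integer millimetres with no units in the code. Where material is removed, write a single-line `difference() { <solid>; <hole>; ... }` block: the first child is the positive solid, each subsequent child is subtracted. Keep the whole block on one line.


difference() { translate([123, 330, 0]) cube([3630, 164, 2610]); translate([827, 330, 0]) cube([804, 164, 1984]); }
translate([123, 5956, 0]) cube([3630, 164, 2610]);
translate([123, 494, 0]) cube([164, 5462, 2610]);
translate([3589, 494, 0]) cube([164, 5462, 2610]);


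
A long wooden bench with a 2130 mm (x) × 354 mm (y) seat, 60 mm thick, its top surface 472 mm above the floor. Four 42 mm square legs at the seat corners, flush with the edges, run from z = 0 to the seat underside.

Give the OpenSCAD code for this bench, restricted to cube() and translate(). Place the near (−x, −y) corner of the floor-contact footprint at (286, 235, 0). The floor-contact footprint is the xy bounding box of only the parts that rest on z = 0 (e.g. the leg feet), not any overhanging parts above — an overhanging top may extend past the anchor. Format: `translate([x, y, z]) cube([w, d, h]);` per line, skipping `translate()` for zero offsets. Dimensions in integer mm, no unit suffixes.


// leg_h = 472 − 60 = 412
translate([286, 235, 412]) cube([2130, 354, 60]);
translate([286, 235, 0]) cube([42, 42, 412]);
translate([286, 547, 0]) cube([42, 42, 412]);
translate([2374, 235, 0]) cube([42, 42, 412]);
translate([2374, 547, 0]) cube([42, 42, 412]);


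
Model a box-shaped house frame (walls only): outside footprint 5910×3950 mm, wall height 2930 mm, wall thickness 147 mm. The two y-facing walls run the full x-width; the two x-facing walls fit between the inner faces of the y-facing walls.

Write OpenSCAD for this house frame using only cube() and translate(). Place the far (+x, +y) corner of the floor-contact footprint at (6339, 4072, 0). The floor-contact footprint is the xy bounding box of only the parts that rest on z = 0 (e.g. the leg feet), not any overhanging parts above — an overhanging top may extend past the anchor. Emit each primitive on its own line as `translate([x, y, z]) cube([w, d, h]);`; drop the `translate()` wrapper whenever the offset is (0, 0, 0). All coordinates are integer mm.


translate([429, 122, 0]) cube([5910, 147, 2930]);
translate([429, 3925, 0]) cube([5910, 147, 2930]);
translate([429, 269, 0]) cube([147, 3656, 2930]);
translate([6192, 269, 0]) cube([147, 3656, 2930]);


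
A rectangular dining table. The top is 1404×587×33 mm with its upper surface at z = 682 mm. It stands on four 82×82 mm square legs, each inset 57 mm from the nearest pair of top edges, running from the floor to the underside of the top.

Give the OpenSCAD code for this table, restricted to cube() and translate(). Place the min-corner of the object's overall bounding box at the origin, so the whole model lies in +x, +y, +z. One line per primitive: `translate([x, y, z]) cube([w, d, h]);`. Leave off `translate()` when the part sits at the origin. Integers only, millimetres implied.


translate([0, 0, 649]) cube([1404, 587, 33]);
translate([57, 57, 0]) cube([82, 82, 649]);
translate([1265, 57, 0]) cube([82, 82, 649]);
translate([57, 448, 0]) cube([82, 82, 649]);
translate([1265, 448, 0]) cube([82, 82, 649]);


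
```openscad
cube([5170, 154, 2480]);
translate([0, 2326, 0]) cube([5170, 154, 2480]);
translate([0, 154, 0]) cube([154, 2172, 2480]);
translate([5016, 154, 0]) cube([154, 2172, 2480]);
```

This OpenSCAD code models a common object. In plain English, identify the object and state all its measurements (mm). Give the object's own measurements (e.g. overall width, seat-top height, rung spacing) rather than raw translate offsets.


The wall frame of a small rectangular building: four walls, each 2480 mm tall and 154 mm thick, enclosing a footprint 5170 mm (x) by 2480 mm (y) outside-to-outside, with no floor or roof. The front and back walls (the −y and +y sides) span the full width; the two side walls fit between them.


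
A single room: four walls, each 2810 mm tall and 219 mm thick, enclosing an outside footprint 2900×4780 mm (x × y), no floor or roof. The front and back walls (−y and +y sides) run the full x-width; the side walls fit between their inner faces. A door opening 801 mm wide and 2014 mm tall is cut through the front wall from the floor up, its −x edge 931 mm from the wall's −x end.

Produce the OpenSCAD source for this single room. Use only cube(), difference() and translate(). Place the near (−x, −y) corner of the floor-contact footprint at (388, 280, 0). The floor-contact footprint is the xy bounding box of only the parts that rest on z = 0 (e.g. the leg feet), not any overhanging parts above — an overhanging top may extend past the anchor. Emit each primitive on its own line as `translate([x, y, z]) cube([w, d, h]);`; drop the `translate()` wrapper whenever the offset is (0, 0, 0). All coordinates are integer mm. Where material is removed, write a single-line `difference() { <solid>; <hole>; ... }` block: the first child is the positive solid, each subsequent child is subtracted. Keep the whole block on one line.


difference() { translate([388, 280, 0]) cube([2900, 219, 2810]); translate([1319, 280, 0]) cube([801, 219, 2014]); }
translate([388, 4841, 0]) cube([2900, 219, 2810]);
translate([388, 499, 0]) cube([219, 4342, 2810]);
translate([3069, 499, 0]) cube([219, 4342, 2810]);


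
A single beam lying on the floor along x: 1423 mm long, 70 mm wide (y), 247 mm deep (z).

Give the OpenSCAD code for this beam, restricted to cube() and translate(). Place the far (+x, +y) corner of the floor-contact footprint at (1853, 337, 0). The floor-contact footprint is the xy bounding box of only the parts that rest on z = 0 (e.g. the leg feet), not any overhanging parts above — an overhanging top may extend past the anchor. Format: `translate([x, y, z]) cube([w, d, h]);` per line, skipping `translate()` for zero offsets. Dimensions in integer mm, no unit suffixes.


translate([430, 267, 0]) cube([1423, 70, 247]);


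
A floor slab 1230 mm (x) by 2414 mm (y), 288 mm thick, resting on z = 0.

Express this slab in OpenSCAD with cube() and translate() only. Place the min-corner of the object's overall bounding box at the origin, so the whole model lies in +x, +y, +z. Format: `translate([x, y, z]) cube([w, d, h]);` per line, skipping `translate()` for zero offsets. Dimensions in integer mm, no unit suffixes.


cube([1230, 2414, 288]);


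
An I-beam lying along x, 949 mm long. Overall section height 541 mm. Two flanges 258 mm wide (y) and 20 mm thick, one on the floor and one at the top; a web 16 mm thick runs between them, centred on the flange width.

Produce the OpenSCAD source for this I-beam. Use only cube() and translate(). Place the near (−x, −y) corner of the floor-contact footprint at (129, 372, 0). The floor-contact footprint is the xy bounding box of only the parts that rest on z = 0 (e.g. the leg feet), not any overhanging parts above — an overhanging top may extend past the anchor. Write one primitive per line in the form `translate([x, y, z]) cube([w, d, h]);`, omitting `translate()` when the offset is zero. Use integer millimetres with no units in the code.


translate([129, 372, 0]) cube([949, 258, 20]);
translate([129, 493, 20]) cube([949, 16, 501]);
translate([129, 372, 521]) cube([949, 258, 20]);


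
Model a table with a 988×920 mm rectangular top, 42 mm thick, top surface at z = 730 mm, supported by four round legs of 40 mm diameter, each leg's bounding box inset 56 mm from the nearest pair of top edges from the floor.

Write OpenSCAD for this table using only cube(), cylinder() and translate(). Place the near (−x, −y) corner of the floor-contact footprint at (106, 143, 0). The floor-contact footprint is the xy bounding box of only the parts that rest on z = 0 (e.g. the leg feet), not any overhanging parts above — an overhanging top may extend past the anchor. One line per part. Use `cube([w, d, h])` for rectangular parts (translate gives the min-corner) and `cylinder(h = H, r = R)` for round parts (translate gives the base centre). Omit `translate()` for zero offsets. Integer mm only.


translate([50, 87, 688]) cube([988, 920, 42]);
translate([126, 163, 0]) cylinder(h = 688, r = 20);
translate([962, 163, 0]) cylinder(h = 688, r = 20);
translate([126, 931, 0]) cylinder(h = 688, r = 20);
translate([962, 931, 0]) cylinder(h = 688, r = 20);


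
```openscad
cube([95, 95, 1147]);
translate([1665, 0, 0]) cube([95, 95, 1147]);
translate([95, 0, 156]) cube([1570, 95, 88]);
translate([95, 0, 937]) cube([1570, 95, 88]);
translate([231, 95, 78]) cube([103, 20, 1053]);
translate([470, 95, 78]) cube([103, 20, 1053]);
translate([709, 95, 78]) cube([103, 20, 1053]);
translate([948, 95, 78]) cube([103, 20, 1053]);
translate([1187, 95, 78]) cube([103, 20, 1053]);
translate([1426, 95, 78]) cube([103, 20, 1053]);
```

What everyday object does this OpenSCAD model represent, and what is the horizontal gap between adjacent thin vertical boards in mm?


A fence section. The picket gap is 136 mm.

Two posts, two rails, 6 pickets — a fence section. Span 1570 mm holds 6 pickets of 103 mm with 7 equal gaps: ⌊(1570 − 6·103) / 7⌋ = 136 mm.


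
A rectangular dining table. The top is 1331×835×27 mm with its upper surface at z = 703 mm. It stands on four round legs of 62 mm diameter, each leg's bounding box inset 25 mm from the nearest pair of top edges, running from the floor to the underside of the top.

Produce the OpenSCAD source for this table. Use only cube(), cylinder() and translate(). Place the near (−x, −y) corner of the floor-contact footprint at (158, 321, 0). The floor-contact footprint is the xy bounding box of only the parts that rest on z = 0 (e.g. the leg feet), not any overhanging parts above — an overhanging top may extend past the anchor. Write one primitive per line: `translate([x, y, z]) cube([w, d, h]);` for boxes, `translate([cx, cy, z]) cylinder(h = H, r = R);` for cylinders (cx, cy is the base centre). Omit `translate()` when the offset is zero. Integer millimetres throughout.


translate([133, 296, 676]) cube([1331, 835, 27]);
translate([189, 352, 0]) cylinder(h = 676, r = 31);
translate([1408, 352, 0]) cylinder(h = 676, r = 31);
translate([189, 1075, 0]) cylinder(h = 676, r = 31);
translate([1408, 1075, 0]) cylinder(h = 676, r = 31);


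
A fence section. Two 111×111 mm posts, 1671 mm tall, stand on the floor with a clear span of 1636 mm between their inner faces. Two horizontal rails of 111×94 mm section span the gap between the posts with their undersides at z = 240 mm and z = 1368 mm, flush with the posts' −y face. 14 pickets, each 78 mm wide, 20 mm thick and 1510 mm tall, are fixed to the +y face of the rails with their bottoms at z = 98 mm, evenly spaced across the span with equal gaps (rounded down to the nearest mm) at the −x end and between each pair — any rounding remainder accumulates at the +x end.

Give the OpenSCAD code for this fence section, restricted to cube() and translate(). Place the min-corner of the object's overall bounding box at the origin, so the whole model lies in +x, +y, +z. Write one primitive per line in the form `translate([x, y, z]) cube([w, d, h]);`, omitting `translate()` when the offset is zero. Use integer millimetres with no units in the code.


cube([111, 111, 1671]);
translate([1747, 0, 0]) cube([111, 111, 1671]);
translate([111, 0, 240]) cube([1636, 111, 94]);
translate([111, 0, 1368]) cube([1636, 111, 94]);
translate([147, 111, 98]) cube([78, 20, 1510]);
translate([261, 111, 98]) cube([78, 20, 1510]);
translate([375, 111, 98]) cube([78, 20, 1510]);
translate([489, 111, 98]) cube([78, 20, 1510]);
translate([603, 111, 98]) cube([78, 20, 1510]);
translate([717, 111, 98]) cube([78, 20, 1510]);
translate([831, 111, 98]) cube([78, 20, 1510]);
translate([945, 111, 98]) cube([78, 20, 1510]);
translate([1059, 111, 98]) cube([78, 20, 1510]);
translate([1173, 111, 98]) cube([78, 20, 1510]);
translate([1287, 111, 98]) cube([78, 20, 1510]);
translate([1401, 111, 98]) cube([78, 20, 1510]);
translate([1515, 111, 98]) cube([78, 20, 1510]);
translate([1629, 111, 98]) cube([78, 20, 1510]);
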